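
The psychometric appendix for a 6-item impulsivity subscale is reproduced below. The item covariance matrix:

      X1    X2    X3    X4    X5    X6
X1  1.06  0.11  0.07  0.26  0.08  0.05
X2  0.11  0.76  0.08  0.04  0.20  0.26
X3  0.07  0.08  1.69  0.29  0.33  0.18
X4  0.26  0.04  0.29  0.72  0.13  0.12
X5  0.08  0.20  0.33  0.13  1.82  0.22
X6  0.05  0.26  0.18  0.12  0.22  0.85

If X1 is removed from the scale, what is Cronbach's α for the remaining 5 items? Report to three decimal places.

α = 0.485

Remaining items: X2, X3, X4, X5, X6 (k = 5).
Σσ²ᵢ = 0.76 + 1.69 + 0.72 + 1.82 + 0.85 = 5.84
total variance = 5.84 + 2 × 1.85 = 9.54
α (item deleted) = (5/4)·(1 − 5.84/9.54) = 0.485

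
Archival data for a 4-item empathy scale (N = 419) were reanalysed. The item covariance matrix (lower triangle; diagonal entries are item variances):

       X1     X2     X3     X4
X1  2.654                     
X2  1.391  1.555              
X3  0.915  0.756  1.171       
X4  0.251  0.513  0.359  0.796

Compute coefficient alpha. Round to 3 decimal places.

sum of item variances = 2.654 + 1.555 + 1.171 + 0.796 = 6.176
Sum of off-diagonal covariances = 4.185
total variance = 6.176 + 2 × 4.185 = 14.546
α = (k/(k−1))·(1 − sum of item variances/total variance) = (4/3)·(1 − 6.176/14.546) = 0.767

α = 0.767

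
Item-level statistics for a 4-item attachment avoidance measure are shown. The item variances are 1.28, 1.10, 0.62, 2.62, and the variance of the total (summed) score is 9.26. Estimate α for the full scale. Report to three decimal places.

α = 0.524

ΣVar(i) = 1.28 + 1.10 + 0.62 + 2.62 = 5.62
α = (k/(k−1))·(1 − ΣVar(i)/σ²_T) = (4/3)·(1 − 5.62/9.26) = 0.524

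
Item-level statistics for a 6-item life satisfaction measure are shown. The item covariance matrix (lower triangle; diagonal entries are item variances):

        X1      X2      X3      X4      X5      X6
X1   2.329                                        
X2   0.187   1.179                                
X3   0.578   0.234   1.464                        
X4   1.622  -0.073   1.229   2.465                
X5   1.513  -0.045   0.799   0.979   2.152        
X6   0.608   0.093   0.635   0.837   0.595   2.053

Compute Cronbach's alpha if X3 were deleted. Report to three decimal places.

Remaining items: X1, X2, X4, X5, X6 (k = 5).
ΣVar(i) = 2.329 + 1.179 + 2.465 + 2.152 + 2.053 = 10.178
σ²_total = 10.178 + 2 × 6.316 = 22.810
α (item deleted) = (5/4)·(1 − 10.178/22.810) = 0.692

Cronbach's alpha = 0.692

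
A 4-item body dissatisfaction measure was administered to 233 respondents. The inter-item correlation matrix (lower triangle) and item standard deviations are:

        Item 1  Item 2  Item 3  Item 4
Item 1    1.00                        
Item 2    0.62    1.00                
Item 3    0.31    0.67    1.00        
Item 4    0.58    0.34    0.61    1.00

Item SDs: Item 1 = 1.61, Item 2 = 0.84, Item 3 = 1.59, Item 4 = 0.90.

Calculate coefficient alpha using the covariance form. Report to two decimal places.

Σσ²ᵢ = 1.61² + 0.84² + 1.59² + 0.90² = 6.6358
Covariances σ_ij = r_ij · s_i · s_j:
  σ(Item 1,Item 2) = 0.62 × 1.61 × 0.84 = 0.8385
  σ(Item 1,Item 3) = 0.31 × 1.61 × 1.59 = 0.7936
  σ(Item 1,Item 4) = 0.58 × 1.61 × 0.90 = 0.8404
  σ(Item 2,Item 3) = 0.67 × 0.84 × 1.59 = 0.8949
  σ(Item 2,Item 4) = 0.34 × 0.84 × 0.90 = 0.2570
  σ(Item 3,Item 4) = 0.61 × 1.59 × 0.90 = 0.8729
σ²_T = Σσ²ᵢ + 2·Σσ_ij = 6.6358 + 2 × 4.4973 = 15.6304
α = (4/3)·(1 − 6.6358/15.6304) = 0.77

α = 0.77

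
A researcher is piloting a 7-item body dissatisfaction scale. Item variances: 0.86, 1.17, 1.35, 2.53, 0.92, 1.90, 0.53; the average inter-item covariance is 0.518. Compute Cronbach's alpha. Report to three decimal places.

Cronbach's alpha = 0.818

Σσᵢ² = 0.86 + 1.17 + 1.35 + 2.53 + 0.92 + 1.90 + 0.53 = 9.26
Sum of the 21 distinct covariances = 21 × 0.518 = 10.878
σ²_total = Σσᵢ² + 2·Σcov = 9.26 + 2 × 10.878 = 31.016
α = (7/6)·(1 − 9.26/31.016) = 0.818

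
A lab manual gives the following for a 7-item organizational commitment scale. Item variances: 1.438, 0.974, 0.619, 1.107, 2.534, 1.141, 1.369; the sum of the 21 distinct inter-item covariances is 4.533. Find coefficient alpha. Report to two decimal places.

coefficient alpha = 0.58

sum of item variances = 1.438 + 0.974 + 0.619 + 1.107 + 2.534 + 1.141 + 1.369 = 9.182
Sum of distinct covariances = 4.533
total variance = sum of item variances + 2·Σcov = 9.182 + 2 × 4.533 = 18.248
α = (7/6)·(1 − 9.182/18.248) = 0.58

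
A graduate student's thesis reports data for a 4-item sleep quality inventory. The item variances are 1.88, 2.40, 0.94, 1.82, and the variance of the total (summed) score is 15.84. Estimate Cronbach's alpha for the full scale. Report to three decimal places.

Cronbach's alpha = 0.741

Σσᵢ² = 1.88 + 2.40 + 0.94 + 1.82 = 7.04
α = (k/(k−1))·(1 − Σσᵢ²/σ²_T) = (4/3)·(1 − 7.04/15.84) = 0.741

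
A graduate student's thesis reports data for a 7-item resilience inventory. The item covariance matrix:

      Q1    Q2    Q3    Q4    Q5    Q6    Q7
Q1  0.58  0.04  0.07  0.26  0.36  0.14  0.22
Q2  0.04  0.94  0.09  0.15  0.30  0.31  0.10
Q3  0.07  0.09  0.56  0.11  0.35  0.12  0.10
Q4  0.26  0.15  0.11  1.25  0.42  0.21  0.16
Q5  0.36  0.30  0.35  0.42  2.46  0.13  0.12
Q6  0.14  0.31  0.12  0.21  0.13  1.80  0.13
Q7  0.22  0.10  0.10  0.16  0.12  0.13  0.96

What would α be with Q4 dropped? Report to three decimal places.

Remaining items: Q1, Q2, Q3, Q5, Q6, Q7 (k = 6).
ΣVar(i) = 0.58 + 0.94 + 0.56 + 2.46 + 1.80 + 0.96 = 7.30
σ²_total = 7.30 + 2 × 2.58 = 12.46
α (item deleted) = (6/5)·(1 − 7.30/12.46) = 0.497

α = 0.497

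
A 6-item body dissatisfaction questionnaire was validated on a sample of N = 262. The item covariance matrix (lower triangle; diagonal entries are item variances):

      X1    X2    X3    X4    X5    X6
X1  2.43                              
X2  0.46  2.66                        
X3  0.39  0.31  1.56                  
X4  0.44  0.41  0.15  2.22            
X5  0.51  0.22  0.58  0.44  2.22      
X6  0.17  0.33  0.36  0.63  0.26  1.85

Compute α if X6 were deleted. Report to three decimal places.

α = 0.517

Remaining items: X1, X2, X3, X4, X5 (k = 5).
Σσᵢ² = 2.43 + 2.66 + 1.56 + 2.22 + 2.22 = 11.09
σ²_T = 11.09 + 2 × 3.91 = 18.91
α (item deleted) = (5/4)·(1 − 11.09/18.91) = 0.517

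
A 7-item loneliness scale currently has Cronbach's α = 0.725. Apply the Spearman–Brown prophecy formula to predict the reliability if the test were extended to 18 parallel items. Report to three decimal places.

Length factor m = 18/7 = 2.5714
α' = m·α / (1 + (m−1)·α)
   = 18/7 × 0.725 / (1 + (18/7 − 1) × 0.725)
   = 1.8643 / 2.1393 = 0.871

predicted reliability = 0.871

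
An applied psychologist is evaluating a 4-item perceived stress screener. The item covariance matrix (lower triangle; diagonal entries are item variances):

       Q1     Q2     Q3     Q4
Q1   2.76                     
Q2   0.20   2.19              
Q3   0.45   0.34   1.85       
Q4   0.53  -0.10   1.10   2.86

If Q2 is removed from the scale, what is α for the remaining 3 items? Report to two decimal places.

α = 0.54

Remaining items: Q1, Q3, Q4 (k = 3).
sum of item variances = 2.76 + 1.85 + 2.86 = 7.47
Var(T) = 7.47 + 2 × 2.08 = 11.63
α (item deleted) = (3/2)·(1 − 7.47/11.63) = 0.54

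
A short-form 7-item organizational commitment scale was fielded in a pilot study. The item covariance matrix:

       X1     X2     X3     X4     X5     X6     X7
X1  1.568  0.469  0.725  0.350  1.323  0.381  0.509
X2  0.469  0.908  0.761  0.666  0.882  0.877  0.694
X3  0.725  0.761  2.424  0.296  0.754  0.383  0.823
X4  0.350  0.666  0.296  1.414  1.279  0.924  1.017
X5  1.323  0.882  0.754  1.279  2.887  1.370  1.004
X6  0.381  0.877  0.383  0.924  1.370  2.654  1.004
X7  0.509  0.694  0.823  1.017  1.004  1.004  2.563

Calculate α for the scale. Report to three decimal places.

α = 0.812

Σσ²ᵢ = 1.568 + 0.908 + 2.424 + 1.414 + 2.887 + 2.654 + 2.563 = 14.418
Sum of off-diagonal covariances = 16.491
Var(T) = 14.418 + 2 × 16.491 = 47.400
α = (k/(k−1))·(1 − Σσ²ᵢ/Var(T)) = (7/6)·(1 − 14.418/47.400) = 0.812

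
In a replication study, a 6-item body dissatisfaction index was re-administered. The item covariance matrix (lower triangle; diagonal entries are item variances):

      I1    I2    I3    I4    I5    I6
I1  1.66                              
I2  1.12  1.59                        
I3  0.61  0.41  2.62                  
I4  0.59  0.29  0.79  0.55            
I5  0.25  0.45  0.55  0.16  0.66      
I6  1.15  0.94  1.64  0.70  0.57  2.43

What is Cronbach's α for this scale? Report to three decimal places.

α = 0.819

ΣVar(i) = 1.66 + 1.59 + 2.62 + 0.55 + 0.66 + 2.43 = 9.51
Sum of the distinct covariances = 10.22
σ²_T = 9.51 + 2 × 10.22 = 29.95
α = (k/(k−1))·(1 − ΣVar(i)/σ²_T) = (6/5)·(1 − 9.51/29.95) = 0.819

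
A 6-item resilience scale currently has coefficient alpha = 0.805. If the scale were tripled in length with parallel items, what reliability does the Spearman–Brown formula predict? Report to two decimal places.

predicted reliability = 0.93

Length factor m = 3
α' = m·α / (1 + (m−1)·α)
   = 3 × 0.805 / (1 + (3 − 1) × 0.805)
   = 2.4150 / 2.6100 = 0.93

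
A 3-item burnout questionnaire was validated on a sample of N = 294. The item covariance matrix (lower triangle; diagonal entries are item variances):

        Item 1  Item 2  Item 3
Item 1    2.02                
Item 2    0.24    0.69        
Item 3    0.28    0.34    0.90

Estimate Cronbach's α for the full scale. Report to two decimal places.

Cronbach's α = 0.48

ΣVar(i) = 2.02 + 0.69 + 0.90 = 3.61
Sum of off-diagonal covariances = 0.86
σ²_T = 3.61 + 2 × 0.86 = 5.33
α = (k/(k−1))·(1 − ΣVar(i)/σ²_T) = (3/2)·(1 − 3.61/5.33) = 0.48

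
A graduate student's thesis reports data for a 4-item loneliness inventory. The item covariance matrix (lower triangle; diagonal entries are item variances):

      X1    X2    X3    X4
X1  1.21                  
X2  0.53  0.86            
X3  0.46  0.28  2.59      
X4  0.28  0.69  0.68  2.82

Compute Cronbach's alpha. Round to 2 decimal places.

Σσ²ᵢ = 1.21 + 0.86 + 2.59 + 2.82 = 7.48
Sum of off-diagonal covariances = 2.92
total variance = 7.48 + 2 × 2.92 = 13.32
α = (k/(k−1))·(1 − Σσ²ᵢ/total variance) = (4/3)·(1 − 7.48/13.32) = 0.58

α = 0.58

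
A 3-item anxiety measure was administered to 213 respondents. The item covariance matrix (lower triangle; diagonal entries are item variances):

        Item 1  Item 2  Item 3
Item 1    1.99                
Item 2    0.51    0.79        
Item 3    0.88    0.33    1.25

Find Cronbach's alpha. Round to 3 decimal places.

Cronbach's alpha = 0.691

Σσ²ᵢ = 1.99 + 0.79 + 1.25 = 4.03
Sum of off-diagonal covariances = 1.72
Var(T) = 4.03 + 2 × 1.72 = 7.47
α = (k/(k−1))·(1 − Σσ²ᵢ/Var(T)) = (3/2)·(1 − 4.03/7.47) = 0.691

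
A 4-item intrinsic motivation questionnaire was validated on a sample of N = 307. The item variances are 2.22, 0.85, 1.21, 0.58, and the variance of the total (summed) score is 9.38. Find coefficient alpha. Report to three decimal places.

Σσᵢ² = 2.22 + 0.85 + 1.21 + 0.58 = 4.86
α = (k/(k−1))·(1 − Σσᵢ²/Var(T)) = (4/3)·(1 − 4.86/9.38) = 0.643

α = 0.643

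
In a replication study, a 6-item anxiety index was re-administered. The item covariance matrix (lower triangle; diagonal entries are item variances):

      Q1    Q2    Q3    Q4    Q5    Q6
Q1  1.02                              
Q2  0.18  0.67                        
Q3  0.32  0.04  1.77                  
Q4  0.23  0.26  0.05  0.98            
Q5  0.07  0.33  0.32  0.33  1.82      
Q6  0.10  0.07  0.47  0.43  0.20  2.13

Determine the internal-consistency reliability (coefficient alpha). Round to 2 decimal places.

Σσ²ᵢ = 1.02 + 0.67 + 1.77 + 0.98 + 1.82 + 2.13 = 8.39
Sum of the distinct covariances = 3.40
Var(T) = 8.39 + 2 × 3.40 = 15.19
α = (k/(k−1))·(1 − Σσ²ᵢ/Var(T)) = (6/5)·(1 − 8.39/15.19) = 0.54

α = 0.54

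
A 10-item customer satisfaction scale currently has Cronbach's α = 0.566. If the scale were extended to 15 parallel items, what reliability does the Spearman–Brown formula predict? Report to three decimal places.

predicted reliability = 0.662

Length factor m = 15/10 = 1.5000
α' = m·α / (1 + (m−1)·α)
   = 15/10 × 0.566 / (1 + (15/10 − 1) × 0.566)
   = 0.8490 / 1.2830 = 0.662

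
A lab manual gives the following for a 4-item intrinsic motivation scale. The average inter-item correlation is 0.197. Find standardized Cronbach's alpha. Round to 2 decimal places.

Standardized α = k·r̄ / (1 + (k−1)·r̄) = 4 × 0.197 / (1 + 3 × 0.197)
  = 0.7880 / 1.5910 = 0.50

standardized Cronbach's alpha = 0.50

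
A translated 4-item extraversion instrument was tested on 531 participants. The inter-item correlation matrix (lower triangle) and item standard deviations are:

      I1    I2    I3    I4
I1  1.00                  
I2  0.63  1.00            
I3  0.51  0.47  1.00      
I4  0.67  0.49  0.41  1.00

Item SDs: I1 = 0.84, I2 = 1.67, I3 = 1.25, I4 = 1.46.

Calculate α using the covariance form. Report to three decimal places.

α = 0.786

Σσ²ᵢ = 0.84² + 1.67² + 1.25² + 1.46² = 7.1886
Covariances σ_ij = r_ij · s_i · s_j:
  σ(I1,I2) = 0.63 × 0.84 × 1.67 = 0.8838
  σ(I1,I3) = 0.51 × 0.84 × 1.25 = 0.5355
  σ(I1,I4) = 0.67 × 0.84 × 1.46 = 0.8217
  σ(I2,I3) = 0.47 × 1.67 × 1.25 = 0.9811
  σ(I2,I4) = 0.49 × 1.67 × 1.46 = 1.1947
  σ(I3,I4) = 0.41 × 1.25 × 1.46 = 0.7482
σ²_T = Σσ²ᵢ + 2·Σσ_ij = 7.1886 + 2 × 5.1650 = 17.5186
α = (4/3)·(1 − 7.1886/17.5186) = 0.786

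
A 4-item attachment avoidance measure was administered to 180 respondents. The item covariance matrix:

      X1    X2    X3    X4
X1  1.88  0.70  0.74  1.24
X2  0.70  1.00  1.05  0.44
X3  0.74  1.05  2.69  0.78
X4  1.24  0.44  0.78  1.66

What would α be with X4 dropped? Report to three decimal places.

α = 0.708

Remaining items: X1, X2, X3 (k = 3).
ΣVar(i) = 1.88 + 1.00 + 2.69 = 5.57
Var(T) = 5.57 + 2 × 2.49 = 10.55
α (item deleted) = (3/2)·(1 − 5.57/10.55) = 0.708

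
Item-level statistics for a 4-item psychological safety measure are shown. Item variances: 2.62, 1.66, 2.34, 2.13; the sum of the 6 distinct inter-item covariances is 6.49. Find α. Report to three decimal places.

α = 0.796

ΣVar(i) = 2.62 + 1.66 + 2.34 + 2.13 = 8.75
Sum of distinct covariances = 6.49
σ²_total = ΣVar(i) + 2·Σcov = 8.75 + 2 × 6.49 = 21.73
α = (4/3)·(1 − 8.75/21.73) = 0.796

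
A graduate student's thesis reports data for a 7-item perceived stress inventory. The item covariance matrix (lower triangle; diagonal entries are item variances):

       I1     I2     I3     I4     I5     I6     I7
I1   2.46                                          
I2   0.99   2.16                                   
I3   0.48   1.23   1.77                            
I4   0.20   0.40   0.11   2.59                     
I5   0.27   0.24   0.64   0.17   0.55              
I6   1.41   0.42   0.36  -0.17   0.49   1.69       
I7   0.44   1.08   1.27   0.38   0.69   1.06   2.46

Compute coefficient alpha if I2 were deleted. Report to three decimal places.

Remaining items: I1, I3, I4, I5, I6, I7 (k = 6).
Σσ²ᵢ = 2.46 + 1.77 + 2.59 + 0.55 + 1.69 + 2.46 = 11.52
Var(T) = 11.52 + 2 × 7.80 = 27.12
α (item deleted) = (6/5)·(1 − 11.52/27.12) = 0.690

coefficient alpha = 0.690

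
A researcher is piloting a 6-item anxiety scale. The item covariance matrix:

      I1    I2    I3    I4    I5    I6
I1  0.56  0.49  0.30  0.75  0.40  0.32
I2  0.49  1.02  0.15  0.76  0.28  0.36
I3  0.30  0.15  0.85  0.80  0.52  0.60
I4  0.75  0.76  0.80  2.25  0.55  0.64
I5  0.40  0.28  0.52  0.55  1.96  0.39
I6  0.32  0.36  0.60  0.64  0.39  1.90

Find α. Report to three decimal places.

α = 0.758

Σσ²ᵢ = 0.56 + 1.02 + 0.85 + 2.25 + 1.96 + 1.90 = 8.54
Σ_{i<j} σ_ij = 7.31
σ²_total = 8.54 + 2 × 7.31 = 23.16
α = (k/(k−1))·(1 − Σσ²ᵢ/σ²_total) = (6/5)·(1 − 8.54/23.16) = 0.758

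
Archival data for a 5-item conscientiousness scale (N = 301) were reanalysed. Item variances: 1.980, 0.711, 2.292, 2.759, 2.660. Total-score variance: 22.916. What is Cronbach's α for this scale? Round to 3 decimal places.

Cronbach's α = 0.683

ΣVar(i) = 1.980 + 0.711 + 2.292 + 2.759 + 2.660 = 10.402
α = (k/(k−1))·(1 − ΣVar(i)/σ²_T) = (5/4)·(1 − 10.402/22.916) = 0.683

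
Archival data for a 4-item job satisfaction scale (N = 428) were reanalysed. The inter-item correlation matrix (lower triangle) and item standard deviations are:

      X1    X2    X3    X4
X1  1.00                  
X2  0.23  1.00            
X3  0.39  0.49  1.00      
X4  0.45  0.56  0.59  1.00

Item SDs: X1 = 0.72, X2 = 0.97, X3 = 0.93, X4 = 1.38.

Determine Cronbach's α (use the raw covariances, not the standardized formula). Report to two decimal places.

Σσ²ᵢ = 0.72² + 0.97² + 0.93² + 1.38² = 4.2286
Covariances σ_ij = r_ij · s_i · s_j:
  σ(X1,X2) = 0.23 × 0.72 × 0.97 = 0.1606
  σ(X1,X3) = 0.39 × 0.72 × 0.93 = 0.2611
  σ(X1,X4) = 0.45 × 0.72 × 1.38 = 0.4471
  σ(X2,X3) = 0.49 × 0.97 × 0.93 = 0.4420
  σ(X2,X4) = 0.56 × 0.97 × 1.38 = 0.7496
  σ(X3,X4) = 0.59 × 0.93 × 1.38 = 0.7572
σ²_T = Σσ²ᵢ + 2·Σσ_ij = 4.2286 + 2 × 2.8176 = 9.8638
α = (4/3)·(1 − 4.2286/9.8638) = 0.76

α = 0.76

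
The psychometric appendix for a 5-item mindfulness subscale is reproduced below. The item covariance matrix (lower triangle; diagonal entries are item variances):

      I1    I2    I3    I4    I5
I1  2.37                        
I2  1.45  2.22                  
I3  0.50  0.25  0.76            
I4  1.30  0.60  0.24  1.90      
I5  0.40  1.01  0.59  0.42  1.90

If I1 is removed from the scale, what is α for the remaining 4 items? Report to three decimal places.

Remaining items: I2, I3, I4, I5 (k = 4).
Σσ²ᵢ = 2.22 + 0.76 + 1.90 + 1.90 = 6.78
total variance = 6.78 + 2 × 3.11 = 13.00
α (item deleted) = (4/3)·(1 − 6.78/13.00) = 0.638

α = 0.638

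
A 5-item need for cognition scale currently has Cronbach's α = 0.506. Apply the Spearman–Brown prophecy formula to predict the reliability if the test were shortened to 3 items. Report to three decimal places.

Length factor m = 3/5 = 0.6000
α' = m·α / (1 − (1−m)·α)
   = 3/5 × 0.506 / (1 − (1 − 3/5) × 0.506)
   = 0.3036 / 0.7976 = 0.381

predicted reliability = 0.381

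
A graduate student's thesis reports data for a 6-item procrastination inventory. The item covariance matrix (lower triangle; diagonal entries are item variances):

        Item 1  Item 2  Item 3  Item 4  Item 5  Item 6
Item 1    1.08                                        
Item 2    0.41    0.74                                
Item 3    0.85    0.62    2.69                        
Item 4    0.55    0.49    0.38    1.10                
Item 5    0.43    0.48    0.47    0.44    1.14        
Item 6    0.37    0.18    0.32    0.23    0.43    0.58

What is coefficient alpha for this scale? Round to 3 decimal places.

coefficient alpha = 0.774

Σσ²ᵢ = 1.08 + 0.74 + 2.69 + 1.10 + 1.14 + 0.58 = 7.33
Sum of off-diagonal covariances = 6.65
total variance = 7.33 + 2 × 6.65 = 20.63
α = (k/(k−1))·(1 − Σσ²ᵢ/total variance) = (6/5)·(1 − 7.33/20.63) = 0.774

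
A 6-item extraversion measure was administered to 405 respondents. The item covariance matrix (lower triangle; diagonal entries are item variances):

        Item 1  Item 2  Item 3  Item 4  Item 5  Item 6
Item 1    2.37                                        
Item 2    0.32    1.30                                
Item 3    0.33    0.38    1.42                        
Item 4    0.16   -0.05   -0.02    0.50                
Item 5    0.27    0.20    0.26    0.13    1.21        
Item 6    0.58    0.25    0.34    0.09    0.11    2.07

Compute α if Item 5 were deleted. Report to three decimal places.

Remaining items: Item 1, Item 2, Item 3, Item 4, Item 6 (k = 5).
ΣVar(i) = 2.37 + 1.30 + 1.42 + 0.50 + 2.07 = 7.66
σ²_total = 7.66 + 2 × 2.38 = 12.42
α (item deleted) = (5/4)·(1 − 7.66/12.42) = 0.479

α = 0.479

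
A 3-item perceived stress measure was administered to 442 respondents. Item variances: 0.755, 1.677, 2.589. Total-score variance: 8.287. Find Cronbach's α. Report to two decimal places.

ΣVar(i) = 0.755 + 1.677 + 2.589 = 5.021
α = (k/(k−1))·(1 − ΣVar(i)/total variance) = (3/2)·(1 − 5.021/8.287) = 0.59

Cronbach's α = 0.59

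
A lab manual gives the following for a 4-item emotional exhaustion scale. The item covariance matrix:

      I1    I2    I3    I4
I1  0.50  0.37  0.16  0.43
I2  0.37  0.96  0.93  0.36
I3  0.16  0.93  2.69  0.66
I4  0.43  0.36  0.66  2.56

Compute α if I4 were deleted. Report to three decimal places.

α = 0.620

Remaining items: I1, I2, I3 (k = 3).
Σσᵢ² = 0.50 + 0.96 + 2.69 = 4.15
σ²_T = 4.15 + 2 × 1.46 = 7.07
α (item deleted) = (3/2)·(1 − 4.15/7.07) = 0.620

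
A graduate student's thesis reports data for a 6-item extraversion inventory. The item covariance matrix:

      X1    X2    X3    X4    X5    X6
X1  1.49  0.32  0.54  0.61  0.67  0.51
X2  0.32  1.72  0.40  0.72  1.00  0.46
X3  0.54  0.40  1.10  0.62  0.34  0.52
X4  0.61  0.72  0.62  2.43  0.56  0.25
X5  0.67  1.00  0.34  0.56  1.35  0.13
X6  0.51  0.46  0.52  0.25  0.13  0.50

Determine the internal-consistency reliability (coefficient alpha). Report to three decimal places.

Σσᵢ² = 1.49 + 1.72 + 1.10 + 2.43 + 1.35 + 0.50 = 8.59
Sum of off-diagonal covariances = 7.65
σ²_total = 8.59 + 2 × 7.65 = 23.89
α = (k/(k−1))·(1 − Σσᵢ²/σ²_total) = (6/5)·(1 − 8.59/23.89) = 0.769

coefficient alpha = 0.769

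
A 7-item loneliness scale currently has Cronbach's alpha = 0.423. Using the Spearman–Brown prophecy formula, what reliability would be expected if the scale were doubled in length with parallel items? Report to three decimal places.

predicted reliability = 0.595

Length factor m = 2
α' = m·α / (1 + (m−1)·α)
   = 2 × 0.423 / (1 + (2 − 1) × 0.423)
   = 0.8460 / 1.4230 = 0.595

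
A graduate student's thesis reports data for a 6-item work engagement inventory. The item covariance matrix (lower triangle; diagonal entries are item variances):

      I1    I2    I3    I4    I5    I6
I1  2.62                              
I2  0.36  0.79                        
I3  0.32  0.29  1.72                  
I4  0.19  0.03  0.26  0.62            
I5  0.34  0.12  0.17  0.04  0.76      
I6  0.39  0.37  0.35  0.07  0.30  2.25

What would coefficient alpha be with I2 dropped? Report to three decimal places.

Remaining items: I1, I3, I4, I5, I6 (k = 5).
ΣVar(i) = 2.62 + 1.72 + 0.62 + 0.76 + 2.25 = 7.97
σ²_T = 7.97 + 2 × 2.43 = 12.83
α (item deleted) = (5/4)·(1 − 7.97/12.83) = 0.473

coefficient alpha = 0.473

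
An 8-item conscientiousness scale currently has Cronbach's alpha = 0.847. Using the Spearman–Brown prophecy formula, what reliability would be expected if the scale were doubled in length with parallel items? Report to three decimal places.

Length factor m = 2
α' = m·α / (1 + (m−1)·α)
   = 2 × 0.847 / (1 + (2 − 1) × 0.847)
   = 1.6940 / 1.8470 = 0.917

predicted reliability = 0.917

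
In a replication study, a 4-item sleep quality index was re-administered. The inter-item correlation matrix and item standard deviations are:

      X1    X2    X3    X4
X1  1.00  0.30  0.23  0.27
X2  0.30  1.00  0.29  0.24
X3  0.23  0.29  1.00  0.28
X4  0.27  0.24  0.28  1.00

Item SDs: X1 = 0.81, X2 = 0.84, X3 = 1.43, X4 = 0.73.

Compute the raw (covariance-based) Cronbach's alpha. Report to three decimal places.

Σσ²ᵢ = 0.81² + 0.84² + 1.43² + 0.73² = 3.9395
Covariances σ_ij = r_ij · s_i · s_j:
  σ(X1,X2) = 0.30 × 0.81 × 0.84 = 0.2041
  σ(X1,X3) = 0.23 × 0.81 × 1.43 = 0.2664
  σ(X1,X4) = 0.27 × 0.81 × 0.73 = 0.1597
  σ(X2,X3) = 0.29 × 0.84 × 1.43 = 0.3483
  σ(X2,X4) = 0.24 × 0.84 × 0.73 = 0.1472
  σ(X3,X4) = 0.28 × 1.43 × 0.73 = 0.2923
σ²_T = Σσ²ᵢ + 2·Σσ_ij = 3.9395 + 2 × 1.4180 = 6.7755
α = (4/3)·(1 − 3.9395/6.7755) = 0.558

Cronbach's alpha = 0.558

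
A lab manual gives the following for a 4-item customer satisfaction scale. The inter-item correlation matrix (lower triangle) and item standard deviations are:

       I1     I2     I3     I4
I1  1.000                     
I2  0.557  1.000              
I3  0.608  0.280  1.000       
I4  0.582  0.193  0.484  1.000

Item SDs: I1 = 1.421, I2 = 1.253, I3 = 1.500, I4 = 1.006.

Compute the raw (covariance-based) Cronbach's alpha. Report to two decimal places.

α = 0.77

Σσ²ᵢ = 1.421² + 1.253² + 1.500² + 1.006² = 6.8513
Covariances σ_ij = r_ij · s_i · s_j:
  σ(I1,I2) = 0.557 × 1.421 × 1.253 = 0.9917
  σ(I1,I3) = 0.608 × 1.421 × 1.500 = 1.2960
  σ(I1,I4) = 0.582 × 1.421 × 1.006 = 0.8320
  σ(I2,I3) = 0.280 × 1.253 × 1.500 = 0.5263
  σ(I2,I4) = 0.193 × 1.253 × 1.006 = 0.2433
  σ(I3,I4) = 0.484 × 1.500 × 1.006 = 0.7304
σ²_T = Σσ²ᵢ + 2·Σσ_ij = 6.8513 + 2 × 4.6197 = 16.0907
α = (4/3)·(1 − 6.8513/16.0907) = 0.77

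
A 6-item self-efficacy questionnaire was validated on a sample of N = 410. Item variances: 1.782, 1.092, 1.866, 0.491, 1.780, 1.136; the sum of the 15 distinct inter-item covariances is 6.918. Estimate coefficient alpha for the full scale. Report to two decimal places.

Σσ²ᵢ = 1.782 + 1.092 + 1.866 + 0.491 + 1.780 + 1.136 = 8.147
Sum of distinct covariances = 6.918
total variance = Σσ²ᵢ + 2·Σcov = 8.147 + 2 × 6.918 = 21.983
α = (6/5)·(1 − 8.147/21.983) = 0.76

α = 0.76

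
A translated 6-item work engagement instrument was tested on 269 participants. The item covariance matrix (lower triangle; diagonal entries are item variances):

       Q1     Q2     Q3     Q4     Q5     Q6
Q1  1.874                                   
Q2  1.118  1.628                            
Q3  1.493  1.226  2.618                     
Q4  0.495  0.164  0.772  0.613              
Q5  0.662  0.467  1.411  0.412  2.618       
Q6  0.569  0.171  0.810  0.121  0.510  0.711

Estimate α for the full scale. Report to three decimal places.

α = 0.809

Σσᵢ² = 1.874 + 1.628 + 2.618 + 0.613 + 2.618 + 0.711 = 10.062
Sum of off-diagonal covariances = 10.401
Var(T) = 10.062 + 2 × 10.401 = 30.864
α = (k/(k−1))·(1 − Σσᵢ²/Var(T)) = (6/5)·(1 − 10.062/30.864) = 0.809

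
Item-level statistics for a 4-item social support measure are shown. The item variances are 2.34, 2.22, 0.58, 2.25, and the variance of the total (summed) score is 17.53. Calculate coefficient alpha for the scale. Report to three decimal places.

Σσᵢ² = 2.34 + 2.22 + 0.58 + 2.25 = 7.39
α = (k/(k−1))·(1 − Σσᵢ²/σ²_total) = (4/3)·(1 − 7.39/17.53) = 0.771

coefficient alpha = 0.771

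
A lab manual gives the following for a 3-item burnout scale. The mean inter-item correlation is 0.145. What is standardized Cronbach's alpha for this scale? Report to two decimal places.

Standardized α = k·r̄ / (1 + (k−1)·r̄) = 3 × 0.145 / (1 + 2 × 0.145)
  = 0.4350 / 1.2900 = 0.34

α = 0.34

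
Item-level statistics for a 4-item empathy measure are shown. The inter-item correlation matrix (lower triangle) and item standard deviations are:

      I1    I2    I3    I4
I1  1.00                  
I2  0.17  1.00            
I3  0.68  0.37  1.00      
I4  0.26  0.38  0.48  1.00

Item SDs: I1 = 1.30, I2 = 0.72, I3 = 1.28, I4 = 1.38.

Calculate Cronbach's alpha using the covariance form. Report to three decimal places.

α = 0.715

Σσ²ᵢ = 1.30² + 0.72² + 1.28² + 1.38² = 5.7512
Covariances σ_ij = r_ij · s_i · s_j:
  σ(I1,I2) = 0.17 × 1.30 × 0.72 = 0.1591
  σ(I1,I3) = 0.68 × 1.30 × 1.28 = 1.1315
  σ(I1,I4) = 0.26 × 1.30 × 1.38 = 0.4664
  σ(I2,I3) = 0.37 × 0.72 × 1.28 = 0.3410
  σ(I2,I4) = 0.38 × 0.72 × 1.38 = 0.3776
  σ(I3,I4) = 0.48 × 1.28 × 1.38 = 0.8479
σ²_T = Σσ²ᵢ + 2·Σσ_ij = 5.7512 + 2 × 3.3235 = 12.3982
α = (4/3)·(1 − 5.7512/12.3982) = 0.715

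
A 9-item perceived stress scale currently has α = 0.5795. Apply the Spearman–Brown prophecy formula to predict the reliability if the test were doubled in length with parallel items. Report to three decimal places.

predicted reliability = 0.734

Length factor m = 2
α' = m·α / (1 + (m−1)·α)
   = 2 × 0.5795 / (1 + (2 − 1) × 0.5795)
   = 1.1590 / 1.5795 = 0.734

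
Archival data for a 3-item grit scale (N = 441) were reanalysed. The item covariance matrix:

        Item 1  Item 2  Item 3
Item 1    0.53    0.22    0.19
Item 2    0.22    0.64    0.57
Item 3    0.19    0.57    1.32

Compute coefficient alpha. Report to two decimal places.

coefficient alpha = 0.66

Σσ²ᵢ = 0.53 + 0.64 + 1.32 = 2.49
Sum of the distinct covariances = 0.98
Var(T) = 2.49 + 2 × 0.98 = 4.45
α = (k/(k−1))·(1 − Σσ²ᵢ/Var(T)) = (3/2)·(1 − 2.49/4.45) = 0.66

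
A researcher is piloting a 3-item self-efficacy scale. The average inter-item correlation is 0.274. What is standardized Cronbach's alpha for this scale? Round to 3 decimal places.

α = 0.531

Standardized α = k·r̄ / (1 + (k−1)·r̄) = 3 × 0.274 / (1 + 2 × 0.274)
  = 0.8220 / 1.5480 = 0.531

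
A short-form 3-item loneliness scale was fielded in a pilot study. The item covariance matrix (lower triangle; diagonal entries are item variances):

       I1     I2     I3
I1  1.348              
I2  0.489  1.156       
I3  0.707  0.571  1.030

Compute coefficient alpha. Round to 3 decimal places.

Σσᵢ² = 1.348 + 1.156 + 1.030 = 3.534
Σ_{i<j} σ_ij = 1.767
total variance = 3.534 + 2 × 1.767 = 7.068
α = (k/(k−1))·(1 − Σσᵢ²/total variance) = (3/2)·(1 − 3.534/7.068) = 0.750

coefficient alpha = 0.750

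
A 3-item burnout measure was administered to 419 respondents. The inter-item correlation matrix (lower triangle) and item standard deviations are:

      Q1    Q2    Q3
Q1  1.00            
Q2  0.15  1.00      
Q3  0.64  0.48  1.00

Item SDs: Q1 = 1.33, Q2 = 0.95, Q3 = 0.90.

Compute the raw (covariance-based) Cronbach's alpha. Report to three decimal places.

α = 0.660

Σσ²ᵢ = 1.33² + 0.95² + 0.90² = 3.4814
Covariances σ_ij = r_ij · s_i · s_j:
  σ(Q1,Q2) = 0.15 × 1.33 × 0.95 = 0.1895
  σ(Q1,Q3) = 0.64 × 1.33 × 0.90 = 0.7661
  σ(Q2,Q3) = 0.48 × 0.95 × 0.90 = 0.4104
σ²_T = Σσ²ᵢ + 2·Σσ_ij = 3.4814 + 2 × 1.3660 = 6.2134
α = (3/2)·(1 − 3.4814/6.2134) = 0.660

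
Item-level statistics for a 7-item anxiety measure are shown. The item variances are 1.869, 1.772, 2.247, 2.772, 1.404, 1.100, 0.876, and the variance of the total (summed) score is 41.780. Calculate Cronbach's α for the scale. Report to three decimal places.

Cronbach's α = 0.830

Σσᵢ² = 1.869 + 1.772 + 2.247 + 2.772 + 1.404 + 1.100 + 0.876 = 12.040
α = (k/(k−1))·(1 − Σσᵢ²/σ²_T) = (7/6)·(1 − 12.040/41.780) = 0.830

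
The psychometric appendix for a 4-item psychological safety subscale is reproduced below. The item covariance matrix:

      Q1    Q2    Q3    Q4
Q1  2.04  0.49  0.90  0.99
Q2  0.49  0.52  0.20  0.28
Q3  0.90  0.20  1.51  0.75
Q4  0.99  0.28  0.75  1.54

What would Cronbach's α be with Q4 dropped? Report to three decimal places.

Remaining items: Q1, Q2, Q3 (k = 3).
Σσᵢ² = 2.04 + 0.52 + 1.51 = 4.07
σ²_T = 4.07 + 2 × 1.59 = 7.25
α (item deleted) = (3/2)·(1 − 4.07/7.25) = 0.658

α = 0.658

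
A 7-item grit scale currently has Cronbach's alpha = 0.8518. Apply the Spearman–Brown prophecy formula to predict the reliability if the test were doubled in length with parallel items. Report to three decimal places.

predicted reliability = 0.920

Length factor m = 2
α' = m·α / (1 + (m−1)·α)
   = 2 × 0.8518 / (1 + (2 − 1) × 0.8518)
   = 1.7036 / 1.8518 = 0.920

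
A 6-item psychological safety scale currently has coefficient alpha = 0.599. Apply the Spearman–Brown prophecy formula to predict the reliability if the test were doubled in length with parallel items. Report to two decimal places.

Length factor m = 2
α' = m·α / (1 + (m−1)·α)
   = 2 × 0.599 / (1 + (2 − 1) × 0.599)
   = 1.1980 / 1.5990 = 0.75

predicted reliability = 0.75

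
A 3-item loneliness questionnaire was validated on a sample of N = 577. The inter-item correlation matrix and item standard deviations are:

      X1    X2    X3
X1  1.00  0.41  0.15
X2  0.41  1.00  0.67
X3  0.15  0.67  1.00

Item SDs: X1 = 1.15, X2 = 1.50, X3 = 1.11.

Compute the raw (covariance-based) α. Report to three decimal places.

α = 0.684

Σσ²ᵢ = 1.15² + 1.50² + 1.11² = 4.8046
Covariances σ_ij = r_ij · s_i · s_j:
  σ(X1,X2) = 0.41 × 1.15 × 1.50 = 0.7072
  σ(X1,X3) = 0.15 × 1.15 × 1.11 = 0.1915
  σ(X2,X3) = 0.67 × 1.50 × 1.11 = 1.1156
σ²_T = Σσ²ᵢ + 2·Σσ_ij = 4.8046 + 2 × 2.0143 = 8.8332
α = (3/2)·(1 − 4.8046/8.8332) = 0.684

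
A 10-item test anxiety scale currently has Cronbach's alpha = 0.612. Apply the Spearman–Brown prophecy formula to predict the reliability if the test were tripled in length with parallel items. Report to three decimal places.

predicted reliability = 0.826

Length factor m = 3
α' = m·α / (1 + (m−1)·α)
   = 3 × 0.612 / (1 + (3 − 1) × 0.612)
   = 1.8360 / 2.2240 = 0.826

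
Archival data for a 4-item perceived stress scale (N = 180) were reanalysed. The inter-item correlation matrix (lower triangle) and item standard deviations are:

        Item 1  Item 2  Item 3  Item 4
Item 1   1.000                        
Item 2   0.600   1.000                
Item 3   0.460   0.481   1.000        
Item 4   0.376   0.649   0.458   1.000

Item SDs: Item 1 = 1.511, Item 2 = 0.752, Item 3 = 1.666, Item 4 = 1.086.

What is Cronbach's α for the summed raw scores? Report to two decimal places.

α = 0.75

Σσ²ᵢ = 1.511² + 0.752² + 1.666² + 1.086² = 6.8036
Covariances σ_ij = r_ij · s_i · s_j:
  σ(Item 1,Item 2) = 0.600 × 1.511 × 0.752 = 0.6818
  σ(Item 1,Item 3) = 0.460 × 1.511 × 1.666 = 1.1580
  σ(Item 1,Item 4) = 0.376 × 1.511 × 1.086 = 0.6170
  σ(Item 2,Item 3) = 0.481 × 0.752 × 1.666 = 0.6026
  σ(Item 2,Item 4) = 0.649 × 0.752 × 1.086 = 0.5300
  σ(Item 3,Item 4) = 0.458 × 1.666 × 1.086 = 0.8286
σ²_T = Σσ²ᵢ + 2·Σσ_ij = 6.8036 + 2 × 4.4180 = 15.6396
α = (4/3)·(1 − 6.8036/15.6396) = 0.75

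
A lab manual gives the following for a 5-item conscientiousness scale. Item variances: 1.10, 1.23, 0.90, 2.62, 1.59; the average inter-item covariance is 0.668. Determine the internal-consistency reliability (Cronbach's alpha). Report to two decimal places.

α = 0.80

Σσᵢ² = 1.10 + 1.23 + 0.90 + 2.62 + 1.59 = 7.44
Sum of the 10 distinct covariances = 10 × 0.668 = 6.680
σ²_total = Σσᵢ² + 2·Σcov = 7.44 + 2 × 6.680 = 20.800
α = (5/4)·(1 − 7.44/20.800) = 0.80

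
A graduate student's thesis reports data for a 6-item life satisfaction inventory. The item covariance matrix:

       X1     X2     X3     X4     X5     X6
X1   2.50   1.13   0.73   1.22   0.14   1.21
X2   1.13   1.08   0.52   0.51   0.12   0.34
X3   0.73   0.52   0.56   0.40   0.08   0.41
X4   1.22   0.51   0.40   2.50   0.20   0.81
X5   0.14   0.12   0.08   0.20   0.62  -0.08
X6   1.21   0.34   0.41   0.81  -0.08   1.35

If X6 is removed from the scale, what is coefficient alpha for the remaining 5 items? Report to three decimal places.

α = 0.727

Remaining items: X1, X2, X3, X4, X5 (k = 5).
Σσ²ᵢ = 2.50 + 1.08 + 0.56 + 2.50 + 0.62 = 7.26
σ²_T = 7.26 + 2 × 5.05 = 17.36
α (item deleted) = (5/4)·(1 − 7.26/17.36) = 0.727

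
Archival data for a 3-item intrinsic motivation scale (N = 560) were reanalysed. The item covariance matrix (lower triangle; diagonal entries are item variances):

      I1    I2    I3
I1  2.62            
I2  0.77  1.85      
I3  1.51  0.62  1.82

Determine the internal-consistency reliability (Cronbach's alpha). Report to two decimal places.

ΣVar(i) = 2.62 + 1.85 + 1.82 = 6.29
Sum of the distinct covariances = 2.90
total variance = 6.29 + 2 × 2.90 = 12.09
α = (k/(k−1))·(1 − ΣVar(i)/total variance) = (3/2)·(1 − 6.29/12.09) = 0.72

α = 0.72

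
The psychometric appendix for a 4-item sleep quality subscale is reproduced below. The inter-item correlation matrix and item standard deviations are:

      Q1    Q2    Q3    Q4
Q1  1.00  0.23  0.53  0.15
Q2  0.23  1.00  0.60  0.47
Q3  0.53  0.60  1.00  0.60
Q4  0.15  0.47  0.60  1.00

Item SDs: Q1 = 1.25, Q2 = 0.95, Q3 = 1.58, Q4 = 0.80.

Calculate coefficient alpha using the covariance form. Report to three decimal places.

Σσ²ᵢ = 1.25² + 0.95² + 1.58² + 0.80² = 5.6014
Covariances σ_ij = r_ij · s_i · s_j:
  σ(Q1,Q2) = 0.23 × 1.25 × 0.95 = 0.2731
  σ(Q1,Q3) = 0.53 × 1.25 × 1.58 = 1.0468
  σ(Q1,Q4) = 0.15 × 1.25 × 0.80 = 0.1500
  σ(Q2,Q3) = 0.60 × 0.95 × 1.58 = 0.9006
  σ(Q2,Q4) = 0.47 × 0.95 × 0.80 = 0.3572
  σ(Q3,Q4) = 0.60 × 1.58 × 0.80 = 0.7584
σ²_T = Σσ²ᵢ + 2·Σσ_ij = 5.6014 + 2 × 3.4861 = 12.5736
α = (4/3)·(1 − 5.6014/12.5736) = 0.739

α = 0.739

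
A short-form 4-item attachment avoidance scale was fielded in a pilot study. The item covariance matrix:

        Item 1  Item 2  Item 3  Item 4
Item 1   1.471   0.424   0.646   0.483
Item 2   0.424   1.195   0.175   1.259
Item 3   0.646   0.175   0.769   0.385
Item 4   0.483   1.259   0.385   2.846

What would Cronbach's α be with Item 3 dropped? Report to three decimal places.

α = 0.660

Remaining items: Item 1, Item 2, Item 4 (k = 3).
Σσ²ᵢ = 1.471 + 1.195 + 2.846 = 5.512
Var(T) = 5.512 + 2 × 2.166 = 9.844
α (item deleted) = (3/2)·(1 − 5.512/9.844) = 0.660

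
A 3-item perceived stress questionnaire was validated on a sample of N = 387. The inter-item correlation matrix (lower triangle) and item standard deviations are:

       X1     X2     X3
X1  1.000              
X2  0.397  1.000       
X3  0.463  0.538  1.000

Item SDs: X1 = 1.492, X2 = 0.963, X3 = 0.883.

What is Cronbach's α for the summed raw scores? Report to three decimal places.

Σσ²ᵢ = 1.492² + 0.963² + 0.883² = 3.9331
Covariances σ_ij = r_ij · s_i · s_j:
  σ(X1,X2) = 0.397 × 1.492 × 0.963 = 0.5704
  σ(X1,X3) = 0.463 × 1.492 × 0.883 = 0.6100
  σ(X2,X3) = 0.538 × 0.963 × 0.883 = 0.4575
σ²_T = Σσ²ᵢ + 2·Σσ_ij = 3.9331 + 2 × 1.6379 = 7.2089
α = (3/2)·(1 − 3.9331/7.2089) = 0.682

α = 0.682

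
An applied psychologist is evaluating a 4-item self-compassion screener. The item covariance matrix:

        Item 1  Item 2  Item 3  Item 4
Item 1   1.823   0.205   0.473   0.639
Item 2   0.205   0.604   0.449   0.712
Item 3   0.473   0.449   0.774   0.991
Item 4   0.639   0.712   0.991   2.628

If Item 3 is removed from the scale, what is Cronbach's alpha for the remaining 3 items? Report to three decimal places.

Remaining items: Item 1, Item 2, Item 4 (k = 3).
Σσ²ᵢ = 1.823 + 0.604 + 2.628 = 5.055
Var(T) = 5.055 + 2 × 1.556 = 8.167
α (item deleted) = (3/2)·(1 − 5.055/8.167) = 0.572

Cronbach's alpha = 0.572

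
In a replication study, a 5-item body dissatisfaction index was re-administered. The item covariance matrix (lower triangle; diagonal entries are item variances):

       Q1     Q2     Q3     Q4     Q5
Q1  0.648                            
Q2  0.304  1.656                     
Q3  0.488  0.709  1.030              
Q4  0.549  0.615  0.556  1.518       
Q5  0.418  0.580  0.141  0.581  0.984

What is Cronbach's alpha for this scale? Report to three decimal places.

Σσᵢ² = 0.648 + 1.656 + 1.030 + 1.518 + 0.984 = 5.836
Sum of the distinct covariances = 4.941
σ²_total = 5.836 + 2 × 4.941 = 15.718
α = (k/(k−1))·(1 − Σσᵢ²/σ²_total) = (5/4)·(1 − 5.836/15.718) = 0.786

α = 0.786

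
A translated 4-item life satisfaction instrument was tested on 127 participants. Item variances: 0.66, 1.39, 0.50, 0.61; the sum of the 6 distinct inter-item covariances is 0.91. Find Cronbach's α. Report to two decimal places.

Σσᵢ² = 0.66 + 1.39 + 0.50 + 0.61 = 3.16
Sum of distinct covariances = 0.91
σ²_total = Σσᵢ² + 2·Σcov = 3.16 + 2 × 0.91 = 4.98
α = (4/3)·(1 − 3.16/4.98) = 0.49

α = 0.49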